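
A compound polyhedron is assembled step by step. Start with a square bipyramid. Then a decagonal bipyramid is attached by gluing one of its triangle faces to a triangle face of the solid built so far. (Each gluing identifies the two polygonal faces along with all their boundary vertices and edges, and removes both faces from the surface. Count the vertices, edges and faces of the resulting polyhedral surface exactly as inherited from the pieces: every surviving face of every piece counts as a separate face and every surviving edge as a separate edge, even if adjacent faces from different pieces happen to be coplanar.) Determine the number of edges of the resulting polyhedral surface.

A square bipyramid: V=6, E=12, F=8.
Attach a decagonal bipyramid (V=12, E=30, F=20) along a 3-gon: merge 3 vertices and 3 edges, delete both glued faces → V=15, E=39, F=26.
Check: V − E + F = 15 − 39 + 26 = 2.

39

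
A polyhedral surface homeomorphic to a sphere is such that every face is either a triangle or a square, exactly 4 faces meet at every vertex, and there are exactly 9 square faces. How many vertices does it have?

15

Let x be the number of triangles; then F = 9 + x.
Edge–face incidences: 2E = 4·9 + 3·x = 36 + 3x.
Every vertex has degree 4, so 4V = 2E.
Euler: V − E + F = 2 ⇒ (2E)/4 − E + (9 + x) = 2.
Multiply by 8: 2·(2E) − 4·(2E) + 8·(9 + x) = 16, i.e. 72 + 8x − 2·(36 + 3x) = 16.
Collecting terms: 2x = 16, so x = 8.
Then 2E = 36 + 3·8 = 60, so E = 30, V = 2E/4 = 15, F = 9 + 8 = 17.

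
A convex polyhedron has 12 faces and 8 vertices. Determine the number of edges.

18

Here V − E + F = 2.
E = V + F − (2) = 8 + 12 − (2) = 18.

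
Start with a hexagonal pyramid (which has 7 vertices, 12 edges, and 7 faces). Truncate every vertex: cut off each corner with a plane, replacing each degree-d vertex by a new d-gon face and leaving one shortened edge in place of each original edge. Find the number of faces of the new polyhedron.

Truncation replaces each original edge-end by a new vertex, so V′ = 2E = 24.
Each original edge survives, and each old vertex of degree d contributes d new edges; summing degrees gives Σd = 2E, so E′ = E + 2E = 3E = 36.
Each original face survives and each original vertex becomes one new face: F′ = F + V = 14.

14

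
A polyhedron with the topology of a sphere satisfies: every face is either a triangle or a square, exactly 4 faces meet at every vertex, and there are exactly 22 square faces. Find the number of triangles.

Let x be the number of triangles; then F = 22 + x.
Edge–face incidences: 2E = 4·22 + 3·x = 88 + 3x.
Every vertex has degree 4, so 4V = 2E.
Euler: V − E + F = 2 ⇒ (2E)/4 − E + (22 + x) = 2.
Multiply by 8: 2·(2E) − 4·(2E) + 8·(22 + x) = 16, i.e. 176 + 8x − 2·(88 + 3x) = 16.
Collecting terms: 2x = 16, so x = 8.
Then 2E = 88 + 3·8 = 112, so E = 56, V = 2E/4 = 28, F = 22 + 8 = 30.

8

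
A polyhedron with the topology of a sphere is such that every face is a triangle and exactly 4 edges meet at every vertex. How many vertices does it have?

6

Each face has 3 edges and each edge borders two faces, so 2E = 3F.
Each vertex has degree 4, so 4V = 2E and hence V = 3F/4.
Euler: V − E + F = 2 ⇒ (3F/4) − (3F/2) + F = 2.
Multiply by 8: (6 − 12 + 8)F = 16, i.e. 2F = 16.
So F = 8, E = 3·8/2 = 12, V = 3·8/4 = 6.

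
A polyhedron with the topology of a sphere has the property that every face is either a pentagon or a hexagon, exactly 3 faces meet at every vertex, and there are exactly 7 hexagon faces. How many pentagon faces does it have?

Let x be the number of pentagons; then F = 7 + x.
Edge–face incidences: 2E = 6·7 + 5·x = 42 + 5x.
Every vertex has degree 3, so 3V = 2E.
Euler: V − E + F = 2 ⇒ (2E)/3 − E + (7 + x) = 2.
Multiply by 6: 2·(2E) − 3·(2E) + 6·(7 + x) = 12, i.e. 42 + 6x − (42 + 5x) = 12.
Collecting terms: x = 12.
Then 2E = 42 + 5·12 = 102, so E = 51, V = 2E/3 = 34, F = 7 + 12 = 19.

12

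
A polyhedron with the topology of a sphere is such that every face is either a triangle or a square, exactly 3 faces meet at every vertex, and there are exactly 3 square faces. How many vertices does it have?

6

Let x be the number of triangles; then F = 3 + x.
Edge–face incidences: 2E = 4·3 + 3·x = 12 + 3x.
Every vertex has degree 3, so 3V = 2E.
Euler: V − E + F = 2 ⇒ (2E)/3 − E + (3 + x) = 2.
Multiply by 6: 2·(2E) − 3·(2E) + 6·(3 + x) = 12, i.e. 18 + 6x − (12 + 3x) = 12.
Collecting terms: 3x + 6 = 12, so 3x = 6, so x = 2.
Then 2E = 12 + 3·2 = 18, so E = 9, V = 2E/3 = 6, F = 3 + 2 = 5.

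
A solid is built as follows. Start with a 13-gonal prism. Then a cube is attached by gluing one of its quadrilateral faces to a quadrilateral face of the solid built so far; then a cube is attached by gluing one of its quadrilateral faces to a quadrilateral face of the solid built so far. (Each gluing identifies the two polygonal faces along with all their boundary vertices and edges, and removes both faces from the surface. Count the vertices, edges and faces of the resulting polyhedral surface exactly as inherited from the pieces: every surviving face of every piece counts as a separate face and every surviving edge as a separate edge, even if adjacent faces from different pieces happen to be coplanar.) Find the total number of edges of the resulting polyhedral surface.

55

A 13-gonal prism: V=26, E=39, F=15.
Attach a cube (V=8, E=12, F=6) along a 4-gon: merge 4 vertices and 4 edges, delete both glued faces → V=30, E=47, F=19.
Attach a cube (V=8, E=12, F=6) along a 4-gon: merge 4 vertices and 4 edges, delete both glued faces → V=34, E=55, F=23.
Check: V − E + F = 34 − 55 + 23 = 2.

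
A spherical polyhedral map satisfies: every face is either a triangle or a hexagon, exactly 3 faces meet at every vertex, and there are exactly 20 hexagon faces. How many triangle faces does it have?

Let x be the number of triangles; then F = 20 + x.
Edge–face incidences: 2E = 6·20 + 3·x = 120 + 3x.
Every vertex has degree 3, so 3V = 2E.
Euler: V − E + F = 2 ⇒ (2E)/3 − E + (20 + x) = 2.
Multiply by 6: 2·(2E) − 3·(2E) + 6·(20 + x) = 12, i.e. 120 + 6x − (120 + 3x) = 12.
Collecting terms: 3x = 12, so x = 4.
Then 2E = 120 + 3·4 = 132, so E = 66, V = 2E/3 = 44, F = 20 + 4 = 24.

4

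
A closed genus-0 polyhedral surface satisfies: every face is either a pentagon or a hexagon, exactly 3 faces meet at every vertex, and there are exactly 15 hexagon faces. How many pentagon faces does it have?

12

Let x be the number of pentagons; then F = 15 + x.
Edge–face incidences: 2E = 6·15 + 5·x = 90 + 5x.
Every vertex has degree 3, so 3V = 2E.
Euler: V − E + F = 2 ⇒ (2E)/3 − E + (15 + x) = 2.
Multiply by 6: 2·(2E) − 3·(2E) + 6·(15 + x) = 12, i.e. 90 + 6x − (90 + 5x) = 12.
Collecting terms: x = 12.
Then 2E = 90 + 5·12 = 150, so E = 75, V = 2E/3 = 50, F = 15 + 12 = 27.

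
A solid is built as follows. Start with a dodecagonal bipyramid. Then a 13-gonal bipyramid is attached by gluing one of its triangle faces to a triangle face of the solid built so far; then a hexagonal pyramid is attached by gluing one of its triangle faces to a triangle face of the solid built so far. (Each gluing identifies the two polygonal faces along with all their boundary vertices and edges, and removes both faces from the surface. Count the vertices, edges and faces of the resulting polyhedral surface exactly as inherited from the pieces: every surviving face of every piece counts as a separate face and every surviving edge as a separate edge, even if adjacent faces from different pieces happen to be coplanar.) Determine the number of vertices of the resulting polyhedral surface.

30

A dodecagonal bipyramid: V=14, E=36, F=24.
Attach a 13-gonal bipyramid (V=15, E=39, F=26) along a 3-gon: merge 3 vertices and 3 edges, delete both glued faces → V=26, E=72, F=48.
Attach a hexagonal pyramid (V=7, E=12, F=7) along a 3-gon: merge 3 vertices and 3 edges, delete both glued faces → V=30, E=81, F=53.
Check: V − E + F = 30 − 81 + 53 = 2.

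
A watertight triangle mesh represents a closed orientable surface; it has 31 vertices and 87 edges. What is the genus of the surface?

0

Every face is a triangle and each edge borders two faces, so 3F = 2·87, giving F = 58.
χ = V − E + F = 31 − 87 + 58 = 2.
For a closed orientable surface χ = 2 − 2g, so g = (2 − (2))/2 = 0.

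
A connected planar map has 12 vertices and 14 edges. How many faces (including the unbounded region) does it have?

4

Euler's formula for a connected plane graph: V − E + F = 2, so F = 2 − 12 + 14 = 4.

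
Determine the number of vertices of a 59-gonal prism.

118

A prism on an n-gon has two n-gon bases and n rectangular sides: V = 2·59 = 118, E = 3·59 = 177, F = 59 + 2 = 61.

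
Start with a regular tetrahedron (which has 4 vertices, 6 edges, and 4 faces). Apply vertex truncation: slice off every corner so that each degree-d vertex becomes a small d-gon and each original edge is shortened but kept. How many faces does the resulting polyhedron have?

Truncation replaces each original edge-end by a new vertex, so V′ = 2E = 12.
Each original edge survives, and each old vertex of degree d contributes d new edges; summing degrees gives Σd = 2E, so E′ = E + 2E = 3E = 18.
Each original face survives and each original vertex becomes one new face: F′ = F + V = 8.

8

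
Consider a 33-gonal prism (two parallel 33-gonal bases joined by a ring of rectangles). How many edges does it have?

99

A prism on an n-gon has two n-gon bases and n rectangular sides: V = 2·33 = 66, E = 3·33 = 99, F = 33 + 2 = 35.
Check: V − E + F = 66 − 99 + 35 = 2.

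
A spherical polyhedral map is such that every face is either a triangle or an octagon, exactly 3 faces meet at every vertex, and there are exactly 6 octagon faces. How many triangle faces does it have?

Let x be the number of triangles; then F = 6 + x.
Edge–face incidences: 2E = 8·6 + 3·x = 48 + 3x.
Every vertex has degree 3, so 3V = 2E.
Euler: V − E + F = 2 ⇒ (2E)/3 − E + (6 + x) = 2.
Multiply by 6: 2·(2E) − 3·(2E) + 6·(6 + x) = 12, i.e. 36 + 6x − (48 + 3x) = 12.
Collecting terms: 3x − 12 = 12, so 3x = 24, so x = 8.
Then 2E = 48 + 3·8 = 72, so E = 36, V = 2E/3 = 24, F = 6 + 8 = 14.

8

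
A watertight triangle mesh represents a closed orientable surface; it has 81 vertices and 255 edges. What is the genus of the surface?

Every face is a triangle and each edge borders two faces, so 3F = 2·255, giving F = 170.
χ = V − E + F = 81 − 255 + 170 = -4.
For a closed orientable surface χ = 2 − 2g, so g = (2 − (-4))/2 = 3.

3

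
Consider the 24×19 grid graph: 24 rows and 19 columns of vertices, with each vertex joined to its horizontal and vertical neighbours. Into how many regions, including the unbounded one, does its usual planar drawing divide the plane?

The grid has V = 24·19 = 456 vertices and E = 24·18 + 19·23 = 869 edges.
F = 2 − V + E = 2 − 456 + 869 = 415.

415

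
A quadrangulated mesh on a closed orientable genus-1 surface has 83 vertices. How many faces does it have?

χ = 2 − 2·1 = 0, and every face is a square so 4F = 2E.
V − E + F = 0 with E = 4F/2 gives 83 − (4/2 − 1)·F = 0, so F = 83 and E = 166.

83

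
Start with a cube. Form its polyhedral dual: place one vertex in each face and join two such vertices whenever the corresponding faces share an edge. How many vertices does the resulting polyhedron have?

The base solid has V = 8, E = 12, F = 6.
The dual swaps V and F and preserves E: V′ = F = 6, E′ = E = 12, F′ = V = 8.

6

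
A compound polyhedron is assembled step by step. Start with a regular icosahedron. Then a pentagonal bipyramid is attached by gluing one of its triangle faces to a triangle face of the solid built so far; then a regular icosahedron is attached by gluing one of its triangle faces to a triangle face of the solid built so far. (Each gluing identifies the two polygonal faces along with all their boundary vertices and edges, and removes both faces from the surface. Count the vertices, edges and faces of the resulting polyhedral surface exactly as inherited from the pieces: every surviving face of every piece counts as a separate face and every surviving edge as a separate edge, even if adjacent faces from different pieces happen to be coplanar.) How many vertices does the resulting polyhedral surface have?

25

A regular icosahedron: V=12, E=30, F=20.
Attach a pentagonal bipyramid (V=7, E=15, F=10) along a 3-gon: merge 3 vertices and 3 edges, delete both glued faces → V=16, E=42, F=28.
Attach a regular icosahedron (V=12, E=30, F=20) along a 3-gon: merge 3 vertices and 3 edges, delete both glued faces → V=25, E=69, F=46.
Check: V − E + F = 25 − 69 + 46 = 2.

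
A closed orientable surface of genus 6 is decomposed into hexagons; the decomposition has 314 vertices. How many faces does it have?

χ = 2 − 2·6 = -10, and every face is a hexagon so 6F = 2E.
V − E + F = -10 with E = 6F/2 gives 314 − (6/2 − 1)·F = -10, so F = 162 and E = 486.

162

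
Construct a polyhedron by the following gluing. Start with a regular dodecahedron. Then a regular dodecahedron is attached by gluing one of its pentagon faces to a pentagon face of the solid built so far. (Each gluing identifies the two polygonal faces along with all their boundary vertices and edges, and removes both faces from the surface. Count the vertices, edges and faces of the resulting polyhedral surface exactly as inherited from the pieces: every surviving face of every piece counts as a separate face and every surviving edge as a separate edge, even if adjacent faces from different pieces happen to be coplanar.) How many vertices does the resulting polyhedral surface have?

35

A regular dodecahedron: V=20, E=30, F=12.
Attach a regular dodecahedron (V=20, E=30, F=12) along a 5-gon: merge 5 vertices and 5 edges, delete both glued faces → V=35, E=55, F=22.
Check: V − E + F = 35 − 55 + 22 = 2.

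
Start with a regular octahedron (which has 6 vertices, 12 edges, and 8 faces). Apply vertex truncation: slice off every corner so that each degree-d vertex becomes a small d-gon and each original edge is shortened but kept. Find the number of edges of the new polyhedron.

36

Truncation replaces each original edge-end by a new vertex, so V′ = 2E = 24.
Each original edge survives, and each old vertex of degree d contributes d new edges; summing degrees gives Σd = 2E, so E′ = E + 2E = 3E = 36.
Each original face survives and each original vertex becomes one new face: F′ = F + V = 14.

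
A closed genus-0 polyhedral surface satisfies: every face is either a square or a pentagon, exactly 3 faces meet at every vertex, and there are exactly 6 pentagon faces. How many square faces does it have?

3

Let x be the number of squares; then F = 6 + x.
Edge–face incidences: 2E = 5·6 + 4·x = 30 + 4x.
Every vertex has degree 3, so 3V = 2E.
Euler: V − E + F = 2 ⇒ (2E)/3 − E + (6 + x) = 2.
Multiply by 6: 2·(2E) − 3·(2E) + 6·(6 + x) = 12, i.e. 36 + 6x − (30 + 4x) = 12.
Collecting terms: 2x + 6 = 12, so 2x = 6, so x = 3.
Then 2E = 30 + 4·3 = 42, so E = 21, V = 2E/3 = 14, F = 6 + 3 = 9.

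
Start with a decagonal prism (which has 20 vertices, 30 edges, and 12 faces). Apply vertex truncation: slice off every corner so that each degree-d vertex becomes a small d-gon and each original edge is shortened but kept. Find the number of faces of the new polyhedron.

Truncation replaces each original edge-end by a new vertex, so V′ = 2E = 60.
Each original edge survives, and each old vertex of degree d contributes d new edges; summing degrees gives Σd = 2E, so E′ = E + 2E = 3E = 90.
Each original face survives and each original vertex becomes one new face: F′ = F + V = 32.

32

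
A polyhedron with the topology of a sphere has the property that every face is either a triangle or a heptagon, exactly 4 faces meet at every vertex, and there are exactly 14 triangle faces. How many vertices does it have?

Let x be the number of heptagons; then F = 14 + x.
Edge–face incidences: 2E = 3·14 + 7·x = 42 + 7x.
Every vertex has degree 4, so 4V = 2E.
Euler: V − E + F = 2 ⇒ (2E)/4 − E + (14 + x) = 2.
Multiply by 8: 2·(2E) − 4·(2E) + 8·(14 + x) = 16, i.e. 112 + 8x − 2·(42 + 7x) = 16.
Collecting terms: −6x + 28 = 16, so −6x = −12, so x = 2.
Then 2E = 42 + 7·2 = 56, so E = 28, V = 2E/4 = 14, F = 14 + 2 = 16.

14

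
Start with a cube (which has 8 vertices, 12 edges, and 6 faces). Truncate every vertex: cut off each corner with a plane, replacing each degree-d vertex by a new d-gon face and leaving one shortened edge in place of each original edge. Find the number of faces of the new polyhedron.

Truncation replaces each original edge-end by a new vertex, so V′ = 2E = 24.
Each original edge survives, and each old vertex of degree d contributes d new edges; summing degrees gives Σd = 2E, so E′ = E + 2E = 3E = 36.
Each original face survives and each original vertex becomes one new face: F′ = F + V = 14.

14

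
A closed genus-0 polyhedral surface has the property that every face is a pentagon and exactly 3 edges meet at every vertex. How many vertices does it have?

20

Each face has 5 edges and each edge borders two faces, so 2E = 5F.
Each vertex has degree 3, so 3V = 2E and hence V = 5F/3.
Euler: V − E + F = 2 ⇒ (5F/3) − (5F/2) + F = 2.
Multiply by 6: (10 − 15 + 6)F = 12, i.e. 1F = 12.
So F = 12, E = 5·12/2 = 30, V = 5·12/3 = 20.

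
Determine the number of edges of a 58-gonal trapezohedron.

The n-trapezohedron (dual of the n-antiprism) has V = 2·58 + 2 = 118, E = 4·58 = 232, F = 2·58 = 116.

232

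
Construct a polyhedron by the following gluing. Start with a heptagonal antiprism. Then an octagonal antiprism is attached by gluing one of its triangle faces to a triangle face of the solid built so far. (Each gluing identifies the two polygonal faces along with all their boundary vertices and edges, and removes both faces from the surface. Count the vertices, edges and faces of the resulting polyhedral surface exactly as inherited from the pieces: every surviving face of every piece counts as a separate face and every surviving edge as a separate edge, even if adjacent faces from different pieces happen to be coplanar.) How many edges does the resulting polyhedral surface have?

A heptagonal antiprism: V=14, E=28, F=16.
Attach an octagonal antiprism (V=16, E=32, F=18) along a 3-gon: merge 3 vertices and 3 edges, delete both glued faces → V=27, E=57, F=32.
Check: V − E + F = 27 − 57 + 32 = 2.

57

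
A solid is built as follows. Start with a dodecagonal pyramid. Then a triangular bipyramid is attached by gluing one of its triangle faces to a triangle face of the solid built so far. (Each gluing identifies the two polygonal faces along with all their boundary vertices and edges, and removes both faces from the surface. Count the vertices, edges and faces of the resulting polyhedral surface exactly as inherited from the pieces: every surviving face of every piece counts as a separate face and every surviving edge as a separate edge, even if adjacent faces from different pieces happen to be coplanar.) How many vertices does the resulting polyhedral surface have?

15

A dodecagonal pyramid: V=13, E=24, F=13.
Attach a triangular bipyramid (V=5, E=9, F=6) along a 3-gon: merge 3 vertices and 3 edges, delete both glued faces → V=15, E=30, F=17.
Check: V − E + F = 15 − 30 + 17 = 2.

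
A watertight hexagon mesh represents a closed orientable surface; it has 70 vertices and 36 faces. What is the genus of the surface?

Every face is a hexagon, so 2E = 6·36 = 216, giving E = 108.
χ = V − E + F = 70 − 108 + 36 = -2.
For a closed orientable surface χ = 2 − 2g, so g = (2 − (-2))/2 = 2.

2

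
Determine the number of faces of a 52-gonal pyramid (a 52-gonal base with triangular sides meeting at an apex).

A pyramid on an n-gon base has one n-gon and n triangles: V = 52 + 1 = 53, E = 2·52 = 104, F = 52 + 1 = 53.
Check: V − E + F = 53 − 104 + 53 = 2.

53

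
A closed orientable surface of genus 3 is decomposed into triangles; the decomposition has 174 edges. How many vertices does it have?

54

χ = 2 − 2·3 = -4, and every face is a triangle so 3F = 2E.
F = 2E/3 = 116. Then V = -4 + E − F = -4 + 174 − 116 = 54.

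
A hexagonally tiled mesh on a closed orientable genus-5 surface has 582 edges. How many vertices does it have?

χ = 2 − 2·5 = -8, and every face is a hexagon so 6F = 2E.
F = 2E/6 = 194. Then V = -8 + E − F = -8 + 582 − 194 = 380.

380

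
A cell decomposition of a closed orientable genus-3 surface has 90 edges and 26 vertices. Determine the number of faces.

60

For a closed orientable surface of genus 3, χ = 2 − 2·3 = -4.
F = -4 − V + E = -4 − 26 + 90 = 60.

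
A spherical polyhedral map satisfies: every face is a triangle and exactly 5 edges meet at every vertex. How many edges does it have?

30

Each face has 3 edges and each edge borders two faces, so 2E = 3F.
Each vertex has degree 5, so 5V = 2E and hence V = 3F/5.
Euler: V − E + F = 2 ⇒ (3F/5) − (3F/2) + F = 2.
Multiply by 10: (6 − 15 + 10)F = 20, i.e. 1F = 20.
So F = 20, E = 3·20/2 = 30, V = 3·20/5 = 12.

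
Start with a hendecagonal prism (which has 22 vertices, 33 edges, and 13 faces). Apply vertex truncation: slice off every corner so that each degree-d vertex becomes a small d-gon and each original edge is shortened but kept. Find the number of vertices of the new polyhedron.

66

Truncation replaces each original edge-end by a new vertex, so V′ = 2E = 66.
Each original edge survives, and each old vertex of degree d contributes d new edges; summing degrees gives Σd = 2E, so E′ = E + 2E = 3E = 99.
Each original face survives and each original vertex becomes one new face: F′ = F + V = 35.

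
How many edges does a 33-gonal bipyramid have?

99

A bipyramid over an n-gon has 2n triangular faces and n + 2 vertices: V = 33 + 2 = 35, E = 3·33 = 99, F = 2·33 = 66.
Check: V − E + F = 35 − 99 + 66 = 2.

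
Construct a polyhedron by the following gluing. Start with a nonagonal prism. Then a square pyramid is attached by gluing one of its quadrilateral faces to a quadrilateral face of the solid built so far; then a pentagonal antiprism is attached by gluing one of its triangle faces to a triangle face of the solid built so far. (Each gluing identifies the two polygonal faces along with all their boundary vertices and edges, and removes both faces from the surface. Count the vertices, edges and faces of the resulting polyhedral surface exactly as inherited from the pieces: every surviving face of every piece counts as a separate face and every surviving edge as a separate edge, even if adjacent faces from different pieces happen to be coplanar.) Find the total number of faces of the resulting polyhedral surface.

24

A nonagonal prism: V=18, E=27, F=11.
Attach a square pyramid (V=5, E=8, F=5) along a 4-gon: merge 4 vertices and 4 edges, delete both glued faces → V=19, E=31, F=14.
Attach a pentagonal antiprism (V=10, E=20, F=12) along a 3-gon: merge 3 vertices and 3 edges, delete both glued faces → V=26, E=48, F=24.
Check: V − E + F = 26 − 48 + 24 = 2.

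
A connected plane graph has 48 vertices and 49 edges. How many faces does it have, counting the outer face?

Euler's formula for a connected plane graph: V − E + F = 2, so F = 2 − 48 + 49 = 3.

3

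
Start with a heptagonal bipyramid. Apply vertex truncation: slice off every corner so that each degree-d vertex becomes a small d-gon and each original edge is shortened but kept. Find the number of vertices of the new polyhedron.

42

The base solid has V = 9, E = 21, F = 14.
Truncation replaces each original edge-end by a new vertex, so V′ = 2E = 42.
Each original edge survives, and each old vertex of degree d contributes d new edges; summing degrees gives Σd = 2E, so E′ = E + 2E = 3E = 63.
Each original face survives and each original vertex becomes one new face: F′ = F + V = 23.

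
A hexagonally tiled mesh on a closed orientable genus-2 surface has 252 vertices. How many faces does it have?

χ = 2 − 2·2 = -2, and every face is a hexagon so 6F = 2E.
V − E + F = -2 with E = 6F/2 gives 252 − (6/2 − 1)·F = -2, so F = 127 and E = 381.

127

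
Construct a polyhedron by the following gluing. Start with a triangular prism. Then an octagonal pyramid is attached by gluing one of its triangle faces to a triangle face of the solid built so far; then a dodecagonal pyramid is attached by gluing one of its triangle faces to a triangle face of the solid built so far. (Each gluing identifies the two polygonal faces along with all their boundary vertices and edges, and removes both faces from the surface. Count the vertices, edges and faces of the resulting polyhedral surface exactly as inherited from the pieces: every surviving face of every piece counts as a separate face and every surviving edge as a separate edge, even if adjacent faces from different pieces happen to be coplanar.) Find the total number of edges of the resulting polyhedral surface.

A triangular prism: V=6, E=9, F=5.
Attach an octagonal pyramid (V=9, E=16, F=9) along a 3-gon: merge 3 vertices and 3 edges, delete both glued faces → V=12, E=22, F=12.
Attach a dodecagonal pyramid (V=13, E=24, F=13) along a 3-gon: merge 3 vertices and 3 edges, delete both glued faces → V=22, E=43, F=23.
Check: V − E + F = 22 − 43 + 23 = 2.

43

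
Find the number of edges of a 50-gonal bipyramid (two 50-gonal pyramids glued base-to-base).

A bipyramid over an n-gon has 2n triangular faces and n + 2 vertices: V = 50 + 2 = 52, E = 3·50 = 150, F = 2·50 = 100.

150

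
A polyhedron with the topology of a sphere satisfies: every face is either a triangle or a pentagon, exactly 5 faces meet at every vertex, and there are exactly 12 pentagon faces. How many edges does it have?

150

Let x be the number of triangles; then F = 12 + x.
Edge–face incidences: 2E = 5·12 + 3·x = 60 + 3x.
Every vertex has degree 5, so 5V = 2E.
Euler: V − E + F = 2 ⇒ (2E)/5 − E + (12 + x) = 2.
Multiply by 10: 2·(2E) − 5·(2E) + 10·(12 + x) = 20, i.e. 120 + 10x − 3·(60 + 3x) = 20.
Collecting terms: x − 60 = 20, so x = 80.
Then 2E = 60 + 3·80 = 300, so E = 150, V = 2E/5 = 60, F = 12 + 80 = 92.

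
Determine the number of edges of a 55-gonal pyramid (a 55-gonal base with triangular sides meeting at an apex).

110

A pyramid on an n-gon base has one n-gon and n triangles: V = 55 + 1 = 56, E = 2·55 = 110, F = 55 + 1 = 56.
Check: V − E + F = 56 − 110 + 56 = 2.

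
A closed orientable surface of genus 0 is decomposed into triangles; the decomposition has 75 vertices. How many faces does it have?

146

χ = 2 − 2·0 = 2, and every face is a triangle so 3F = 2E.
V − E + F = 2 with E = 3F/2 gives 75 − (3/2 − 1)·F = 2, so F = 146 and E = 219.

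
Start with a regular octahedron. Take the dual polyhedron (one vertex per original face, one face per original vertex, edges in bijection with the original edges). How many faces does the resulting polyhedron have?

The base solid has V = 6, E = 12, F = 8.
The dual swaps V and F and preserves E: V′ = F = 8, E′ = E = 12, F′ = V = 6.

6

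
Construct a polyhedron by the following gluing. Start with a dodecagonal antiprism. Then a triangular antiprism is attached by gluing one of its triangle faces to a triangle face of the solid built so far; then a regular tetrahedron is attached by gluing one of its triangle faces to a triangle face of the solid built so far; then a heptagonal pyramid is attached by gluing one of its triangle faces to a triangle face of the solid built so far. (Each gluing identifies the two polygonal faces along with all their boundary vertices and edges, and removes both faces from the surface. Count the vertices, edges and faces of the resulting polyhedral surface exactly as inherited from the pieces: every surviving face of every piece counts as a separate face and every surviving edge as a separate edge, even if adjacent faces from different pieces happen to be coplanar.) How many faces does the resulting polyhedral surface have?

A dodecagonal antiprism: V=24, E=48, F=26.
Attach a triangular antiprism (V=6, E=12, F=8) along a 3-gon: merge 3 vertices and 3 edges, delete both glued faces → V=27, E=57, F=32.
Attach a regular tetrahedron (V=4, E=6, F=4) along a 3-gon: merge 3 vertices and 3 edges, delete both glued faces → V=28, E=60, F=34.
Attach a heptagonal pyramid (V=8, E=14, F=8) along a 3-gon: merge 3 vertices and 3 edges, delete both glued faces → V=33, E=71, F=40.
Check: V − E + F = 33 − 71 + 40 = 2.

40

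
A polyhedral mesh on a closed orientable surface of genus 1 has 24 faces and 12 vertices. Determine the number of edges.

36

For a closed orientable surface of genus 1, χ = 2 − 2·1 = 0.
E = V + F − (0) = 12 + 24 − (0) = 36.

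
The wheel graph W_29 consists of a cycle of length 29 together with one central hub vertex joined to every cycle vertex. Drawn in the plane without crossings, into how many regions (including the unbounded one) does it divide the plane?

W_29 has V = 29 + 1 = 30 vertices and E = 2·29 = 58 edges.
By Euler's formula F = 2 − V + E = 2 − 30 + 58 = 30.

30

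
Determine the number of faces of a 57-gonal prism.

59

A prism on an n-gon has two n-gon bases and n rectangular sides: V = 2·57 = 114, E = 3·57 = 171, F = 57 + 2 = 59.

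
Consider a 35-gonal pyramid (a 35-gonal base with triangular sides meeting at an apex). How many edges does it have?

70

A pyramid on an n-gon base has one n-gon and n triangles: V = 35 + 1 = 36, E = 2·35 = 70, F = 35 + 1 = 36.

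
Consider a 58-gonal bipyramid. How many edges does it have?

A bipyramid over an n-gon has 2n triangular faces and n + 2 vertices: V = 58 + 2 = 60, E = 3·58 = 174, F = 2·58 = 116.
Check: V − E + F = 60 − 174 + 116 = 2.

174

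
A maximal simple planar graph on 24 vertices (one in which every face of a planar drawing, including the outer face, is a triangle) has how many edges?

66

In a plane triangulation 3F = 2E and V − E + F = 2, so E = 3V − 6 = 3·24 − 6 = 66.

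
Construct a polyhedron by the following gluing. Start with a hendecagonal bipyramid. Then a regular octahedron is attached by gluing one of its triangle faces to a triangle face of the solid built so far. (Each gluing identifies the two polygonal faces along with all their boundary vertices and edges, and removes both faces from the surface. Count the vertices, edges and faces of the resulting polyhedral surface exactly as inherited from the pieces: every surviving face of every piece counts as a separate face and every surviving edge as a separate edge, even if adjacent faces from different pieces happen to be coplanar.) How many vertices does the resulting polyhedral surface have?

A hendecagonal bipyramid: V=13, E=33, F=22.
Attach a regular octahedron (V=6, E=12, F=8) along a 3-gon: merge 3 vertices and 3 edges, delete both glued faces → V=16, E=42, F=28.
Check: V − E + F = 16 − 42 + 28 = 2.

16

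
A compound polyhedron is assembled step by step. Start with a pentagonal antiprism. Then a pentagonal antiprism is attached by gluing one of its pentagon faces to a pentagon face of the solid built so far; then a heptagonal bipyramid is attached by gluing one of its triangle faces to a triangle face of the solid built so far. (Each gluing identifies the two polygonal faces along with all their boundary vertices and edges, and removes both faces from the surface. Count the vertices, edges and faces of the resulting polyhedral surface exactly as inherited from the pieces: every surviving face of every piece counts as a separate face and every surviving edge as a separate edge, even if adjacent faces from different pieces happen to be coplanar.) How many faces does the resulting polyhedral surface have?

A pentagonal antiprism: V=10, E=20, F=12.
Attach a pentagonal antiprism (V=10, E=20, F=12) along a 5-gon: merge 5 vertices and 5 edges, delete both glued faces → V=15, E=35, F=22.
Attach a heptagonal bipyramid (V=9, E=21, F=14) along a 3-gon: merge 3 vertices and 3 edges, delete both glued faces → V=21, E=53, F=34.
Check: V − E + F = 21 − 53 + 34 = 2.

34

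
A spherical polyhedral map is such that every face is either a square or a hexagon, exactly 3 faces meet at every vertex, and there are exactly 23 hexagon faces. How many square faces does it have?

6

Let x be the number of squares; then F = 23 + x.
Edge–face incidences: 2E = 6·23 + 4·x = 138 + 4x.
Every vertex has degree 3, so 3V = 2E.
Euler: V − E + F = 2 ⇒ (2E)/3 − E + (23 + x) = 2.
Multiply by 6: 2·(2E) − 3·(2E) + 6·(23 + x) = 12, i.e. 138 + 6x − (138 + 4x) = 12.
Collecting terms: 2x = 12, so x = 6.
Then 2E = 138 + 4·6 = 162, so E = 81, V = 2E/3 = 54, F = 23 + 6 = 29.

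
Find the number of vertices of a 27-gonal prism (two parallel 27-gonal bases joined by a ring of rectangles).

54

A prism on an n-gon has two n-gon bases and n rectangular sides: V = 2·27 = 54, E = 3·27 = 81, F = 27 + 2 = 29.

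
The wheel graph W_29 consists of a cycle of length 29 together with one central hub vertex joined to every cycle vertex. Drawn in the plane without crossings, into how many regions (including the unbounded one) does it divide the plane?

30

W_29 has V = 29 + 1 = 30 vertices and E = 2·29 = 58 edges.
By Euler's formula F = 2 − V + E = 2 − 30 + 58 = 30.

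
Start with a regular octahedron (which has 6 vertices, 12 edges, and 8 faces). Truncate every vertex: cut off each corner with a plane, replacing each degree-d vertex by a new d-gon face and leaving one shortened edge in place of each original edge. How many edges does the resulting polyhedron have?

Truncation replaces each original edge-end by a new vertex, so V′ = 2E = 24.
Each original edge survives, and each old vertex of degree d contributes d new edges; summing degrees gives Σd = 2E, so E′ = E + 2E = 3E = 36.
Each original face survives and each original vertex becomes one new face: F′ = F + V = 14.

36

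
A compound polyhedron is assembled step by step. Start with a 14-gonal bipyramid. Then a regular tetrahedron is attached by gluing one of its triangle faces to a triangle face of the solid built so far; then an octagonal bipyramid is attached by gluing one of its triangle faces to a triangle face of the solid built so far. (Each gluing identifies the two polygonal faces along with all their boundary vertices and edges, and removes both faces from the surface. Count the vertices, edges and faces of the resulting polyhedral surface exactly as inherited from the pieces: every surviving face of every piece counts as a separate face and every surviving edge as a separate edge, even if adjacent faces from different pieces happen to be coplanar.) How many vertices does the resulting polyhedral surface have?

A 14-gonal bipyramid: V=16, E=42, F=28.
Attach a regular tetrahedron (V=4, E=6, F=4) along a 3-gon: merge 3 vertices and 3 edges, delete both glued faces → V=17, E=45, F=30.
Attach an octagonal bipyramid (V=10, E=24, F=16) along a 3-gon: merge 3 vertices and 3 edges, delete both glued faces → V=24, E=66, F=44.
Check: V − E + F = 24 − 66 + 44 = 2.

24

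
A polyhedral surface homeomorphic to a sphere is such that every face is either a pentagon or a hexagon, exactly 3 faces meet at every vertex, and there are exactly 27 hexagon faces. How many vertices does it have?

74

Let x be the number of pentagons; then F = 27 + x.
Edge–face incidences: 2E = 6·27 + 5·x = 162 + 5x.
Every vertex has degree 3, so 3V = 2E.
Euler: V − E + F = 2 ⇒ (2E)/3 − E + (27 + x) = 2.
Multiply by 6: 2·(2E) − 3·(2E) + 6·(27 + x) = 12, i.e. 162 + 6x − (162 + 5x) = 12.
Collecting terms: x = 12.
Then 2E = 162 + 5·12 = 222, so E = 111, V = 2E/3 = 74, F = 27 + 12 = 39.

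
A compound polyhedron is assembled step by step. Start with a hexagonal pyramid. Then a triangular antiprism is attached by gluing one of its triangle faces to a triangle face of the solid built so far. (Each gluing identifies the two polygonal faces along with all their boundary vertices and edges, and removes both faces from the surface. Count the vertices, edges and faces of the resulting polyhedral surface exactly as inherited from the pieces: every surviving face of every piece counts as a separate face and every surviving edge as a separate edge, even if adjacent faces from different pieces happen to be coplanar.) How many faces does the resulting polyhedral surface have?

A hexagonal pyramid: V=7, E=12, F=7.
Attach a triangular antiprism (V=6, E=12, F=8) along a 3-gon: merge 3 vertices and 3 edges, delete both glued faces → V=10, E=21, F=13.
Check: V − E + F = 10 − 21 + 13 = 2.

13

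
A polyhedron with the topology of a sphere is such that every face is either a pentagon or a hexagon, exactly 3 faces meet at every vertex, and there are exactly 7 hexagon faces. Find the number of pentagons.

Let x be the number of pentagons; then F = 7 + x.
Edge–face incidences: 2E = 6·7 + 5·x = 42 + 5x.
Every vertex has degree 3, so 3V = 2E.
Euler: V − E + F = 2 ⇒ (2E)/3 − E + (7 + x) = 2.
Multiply by 6: 2·(2E) − 3·(2E) + 6·(7 + x) = 12, i.e. 42 + 6x − (42 + 5x) = 12.
Collecting terms: x = 12.
Then 2E = 42 + 5·12 = 102, so E = 51, V = 2E/3 = 34, F = 7 + 12 = 19.

12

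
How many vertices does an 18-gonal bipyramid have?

20

A bipyramid over an n-gon has 2n triangular faces and n + 2 vertices: V = 18 + 2 = 20, E = 3·18 = 54, F = 2·18 = 36.
Check: V − E + F = 20 − 54 + 36 = 2.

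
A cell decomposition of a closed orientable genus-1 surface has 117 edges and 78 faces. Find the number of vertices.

39

For a closed orientable surface of genus 1, χ = 2 − 2·1 = 0.
V = 0 + E − F = 0 + 117 − 78 = 39.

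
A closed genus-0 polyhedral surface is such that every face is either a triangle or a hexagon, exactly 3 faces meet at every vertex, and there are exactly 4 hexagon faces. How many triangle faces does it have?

4

Let x be the number of triangles; then F = 4 + x.
Edge–face incidences: 2E = 6·4 + 3·x = 24 + 3x.
Every vertex has degree 3, so 3V = 2E.
Euler: V − E + F = 2 ⇒ (2E)/3 − E + (4 + x) = 2.
Multiply by 6: 2·(2E) − 3·(2E) + 6·(4 + x) = 12, i.e. 24 + 6x − (24 + 3x) = 12.
Collecting terms: 3x = 12, so x = 4.
Then 2E = 24 + 3·4 = 36, so E = 18, V = 2E/3 = 12, F = 4 + 4 = 8.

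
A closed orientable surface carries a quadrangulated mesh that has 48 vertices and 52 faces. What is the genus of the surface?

3

Every face is a square, so 2E = 4·52 = 208, giving E = 104.
χ = V − E + F = 48 − 104 + 52 = -4.
For a closed orientable surface χ = 2 − 2g, so g = (2 − (-4))/2 = 3.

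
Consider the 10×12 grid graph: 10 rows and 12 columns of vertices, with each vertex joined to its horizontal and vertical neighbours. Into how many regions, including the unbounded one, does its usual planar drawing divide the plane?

The grid has V = 10·12 = 120 vertices and E = 10·11 + 12·9 = 218 edges.
F = 2 − V + E = 2 − 120 + 218 = 100.

100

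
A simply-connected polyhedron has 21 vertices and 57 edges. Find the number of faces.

Here V − E + F = 2.
F = 2 − V + E = 2 − 21 + 57 = 38.

38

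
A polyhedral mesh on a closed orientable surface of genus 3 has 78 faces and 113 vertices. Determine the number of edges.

195

For a closed orientable surface of genus 3, χ = 2 − 2·3 = -4.
E = V + F − (-4) = 113 + 78 − (-4) = 195.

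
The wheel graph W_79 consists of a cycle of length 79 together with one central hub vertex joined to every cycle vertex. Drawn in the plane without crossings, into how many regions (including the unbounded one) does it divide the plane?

W_79 has V = 79 + 1 = 80 vertices and E = 2·79 = 158 edges.
By Euler's formula F = 2 − V + E = 2 − 80 + 158 = 80.

80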